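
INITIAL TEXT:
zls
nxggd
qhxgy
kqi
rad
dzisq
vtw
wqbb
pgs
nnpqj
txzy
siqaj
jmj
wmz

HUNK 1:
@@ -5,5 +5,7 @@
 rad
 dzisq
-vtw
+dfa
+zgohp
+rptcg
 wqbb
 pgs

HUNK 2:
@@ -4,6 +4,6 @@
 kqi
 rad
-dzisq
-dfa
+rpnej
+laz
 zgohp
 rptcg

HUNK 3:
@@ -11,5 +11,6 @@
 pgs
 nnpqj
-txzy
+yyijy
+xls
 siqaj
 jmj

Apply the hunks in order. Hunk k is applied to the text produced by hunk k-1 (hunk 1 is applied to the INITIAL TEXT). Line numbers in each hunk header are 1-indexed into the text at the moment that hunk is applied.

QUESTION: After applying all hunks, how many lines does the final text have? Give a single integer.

Hunk 1: at line 5 remove [vtw] add [dfa,zgohp,rptcg] -> 16 lines: zls nxggd qhxgy kqi rad dzisq dfa zgohp rptcg wqbb pgs nnpqj txzy siqaj jmj wmz
Hunk 2: at line 4 remove [dzisq,dfa] add [rpnej,laz] -> 16 lines: zls nxggd qhxgy kqi rad rpnej laz zgohp rptcg wqbb pgs nnpqj txzy siqaj jmj wmz
Hunk 3: at line 11 remove [txzy] add [yyijy,xls] -> 17 lines: zls nxggd qhxgy kqi rad rpnej laz zgohp rptcg wqbb pgs nnpqj yyijy xls siqaj jmj wmz
Final line count: 17

Answer: 17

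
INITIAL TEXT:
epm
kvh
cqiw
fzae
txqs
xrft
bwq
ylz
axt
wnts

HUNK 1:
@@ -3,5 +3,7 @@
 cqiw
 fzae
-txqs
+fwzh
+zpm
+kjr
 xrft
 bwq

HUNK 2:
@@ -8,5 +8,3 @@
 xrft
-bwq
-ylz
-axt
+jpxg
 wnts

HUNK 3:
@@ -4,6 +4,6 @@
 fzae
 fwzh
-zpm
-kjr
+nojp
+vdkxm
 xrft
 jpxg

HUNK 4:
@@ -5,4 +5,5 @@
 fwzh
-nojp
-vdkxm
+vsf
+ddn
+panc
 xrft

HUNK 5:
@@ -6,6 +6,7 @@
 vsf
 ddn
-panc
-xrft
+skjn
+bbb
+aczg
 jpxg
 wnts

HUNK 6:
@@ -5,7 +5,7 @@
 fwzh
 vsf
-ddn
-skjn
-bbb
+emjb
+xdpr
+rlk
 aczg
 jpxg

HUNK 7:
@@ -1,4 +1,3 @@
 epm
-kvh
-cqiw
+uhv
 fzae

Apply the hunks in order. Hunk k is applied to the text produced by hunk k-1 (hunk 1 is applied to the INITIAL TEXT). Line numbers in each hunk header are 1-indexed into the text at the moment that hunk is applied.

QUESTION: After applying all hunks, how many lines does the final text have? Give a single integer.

Hunk 1: at line 3 remove [txqs] add [fwzh,zpm,kjr] -> 12 lines: epm kvh cqiw fzae fwzh zpm kjr xrft bwq ylz axt wnts
Hunk 2: at line 8 remove [bwq,ylz,axt] add [jpxg] -> 10 lines: epm kvh cqiw fzae fwzh zpm kjr xrft jpxg wnts
Hunk 3: at line 4 remove [zpm,kjr] add [nojp,vdkxm] -> 10 lines: epm kvh cqiw fzae fwzh nojp vdkxm xrft jpxg wnts
Hunk 4: at line 5 remove [nojp,vdkxm] add [vsf,ddn,panc] -> 11 lines: epm kvh cqiw fzae fwzh vsf ddn panc xrft jpxg wnts
Hunk 5: at line 6 remove [panc,xrft] add [skjn,bbb,aczg] -> 12 lines: epm kvh cqiw fzae fwzh vsf ddn skjn bbb aczg jpxg wnts
Hunk 6: at line 5 remove [ddn,skjn,bbb] add [emjb,xdpr,rlk] -> 12 lines: epm kvh cqiw fzae fwzh vsf emjb xdpr rlk aczg jpxg wnts
Hunk 7: at line 1 remove [kvh,cqiw] add [uhv] -> 11 lines: epm uhv fzae fwzh vsf emjb xdpr rlk aczg jpxg wnts
Final line count: 11

Answer: 11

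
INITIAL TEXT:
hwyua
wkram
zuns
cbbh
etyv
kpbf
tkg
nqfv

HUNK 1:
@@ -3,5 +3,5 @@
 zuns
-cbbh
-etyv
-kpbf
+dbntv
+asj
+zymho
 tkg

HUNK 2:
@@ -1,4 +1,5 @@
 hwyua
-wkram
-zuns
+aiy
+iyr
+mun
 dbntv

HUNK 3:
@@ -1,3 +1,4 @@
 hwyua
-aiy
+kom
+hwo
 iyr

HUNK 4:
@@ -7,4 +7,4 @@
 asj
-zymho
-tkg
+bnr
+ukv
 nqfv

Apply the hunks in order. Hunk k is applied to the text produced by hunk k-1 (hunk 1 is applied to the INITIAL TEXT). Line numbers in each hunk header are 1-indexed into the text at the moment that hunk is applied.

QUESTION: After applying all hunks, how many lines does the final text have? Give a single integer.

Hunk 1: at line 3 remove [cbbh,etyv,kpbf] add [dbntv,asj,zymho] -> 8 lines: hwyua wkram zuns dbntv asj zymho tkg nqfv
Hunk 2: at line 1 remove [wkram,zuns] add [aiy,iyr,mun] -> 9 lines: hwyua aiy iyr mun dbntv asj zymho tkg nqfv
Hunk 3: at line 1 remove [aiy] add [kom,hwo] -> 10 lines: hwyua kom hwo iyr mun dbntv asj zymho tkg nqfv
Hunk 4: at line 7 remove [zymho,tkg] add [bnr,ukv] -> 10 lines: hwyua kom hwo iyr mun dbntv asj bnr ukv nqfv
Final line count: 10

Answer: 10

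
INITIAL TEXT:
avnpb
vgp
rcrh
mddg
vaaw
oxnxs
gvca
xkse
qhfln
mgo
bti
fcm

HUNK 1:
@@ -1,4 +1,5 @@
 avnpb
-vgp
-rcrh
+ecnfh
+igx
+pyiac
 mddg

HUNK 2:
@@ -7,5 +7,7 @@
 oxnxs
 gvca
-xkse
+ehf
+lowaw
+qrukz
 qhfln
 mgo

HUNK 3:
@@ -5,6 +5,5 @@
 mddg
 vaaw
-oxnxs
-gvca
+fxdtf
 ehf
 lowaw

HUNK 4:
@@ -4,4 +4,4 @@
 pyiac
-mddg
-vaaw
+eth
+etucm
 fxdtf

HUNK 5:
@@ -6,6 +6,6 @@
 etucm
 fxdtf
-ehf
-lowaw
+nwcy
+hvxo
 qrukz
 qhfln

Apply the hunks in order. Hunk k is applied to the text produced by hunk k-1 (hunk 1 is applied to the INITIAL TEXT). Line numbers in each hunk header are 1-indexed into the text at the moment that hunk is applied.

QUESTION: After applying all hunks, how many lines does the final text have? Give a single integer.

Answer: 14

Derivation:
Hunk 1: at line 1 remove [vgp,rcrh] add [ecnfh,igx,pyiac] -> 13 lines: avnpb ecnfh igx pyiac mddg vaaw oxnxs gvca xkse qhfln mgo bti fcm
Hunk 2: at line 7 remove [xkse] add [ehf,lowaw,qrukz] -> 15 lines: avnpb ecnfh igx pyiac mddg vaaw oxnxs gvca ehf lowaw qrukz qhfln mgo bti fcm
Hunk 3: at line 5 remove [oxnxs,gvca] add [fxdtf] -> 14 lines: avnpb ecnfh igx pyiac mddg vaaw fxdtf ehf lowaw qrukz qhfln mgo bti fcm
Hunk 4: at line 4 remove [mddg,vaaw] add [eth,etucm] -> 14 lines: avnpb ecnfh igx pyiac eth etucm fxdtf ehf lowaw qrukz qhfln mgo bti fcm
Hunk 5: at line 6 remove [ehf,lowaw] add [nwcy,hvxo] -> 14 lines: avnpb ecnfh igx pyiac eth etucm fxdtf nwcy hvxo qrukz qhfln mgo bti fcm
Final line count: 14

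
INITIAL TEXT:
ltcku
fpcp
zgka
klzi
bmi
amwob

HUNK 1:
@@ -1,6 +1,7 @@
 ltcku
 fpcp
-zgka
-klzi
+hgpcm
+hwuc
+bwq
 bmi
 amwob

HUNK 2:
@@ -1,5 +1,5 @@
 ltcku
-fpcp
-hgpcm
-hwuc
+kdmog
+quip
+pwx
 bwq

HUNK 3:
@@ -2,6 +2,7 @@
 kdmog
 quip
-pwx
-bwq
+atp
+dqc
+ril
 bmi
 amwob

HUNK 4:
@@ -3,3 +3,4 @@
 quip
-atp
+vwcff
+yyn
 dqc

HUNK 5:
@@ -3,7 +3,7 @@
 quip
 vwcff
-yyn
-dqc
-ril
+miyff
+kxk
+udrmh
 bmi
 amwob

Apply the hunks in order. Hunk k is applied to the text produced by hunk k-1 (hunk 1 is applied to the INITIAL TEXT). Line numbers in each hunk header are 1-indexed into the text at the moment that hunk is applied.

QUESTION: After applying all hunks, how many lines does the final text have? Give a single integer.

Answer: 9

Derivation:
Hunk 1: at line 1 remove [zgka,klzi] add [hgpcm,hwuc,bwq] -> 7 lines: ltcku fpcp hgpcm hwuc bwq bmi amwob
Hunk 2: at line 1 remove [fpcp,hgpcm,hwuc] add [kdmog,quip,pwx] -> 7 lines: ltcku kdmog quip pwx bwq bmi amwob
Hunk 3: at line 2 remove [pwx,bwq] add [atp,dqc,ril] -> 8 lines: ltcku kdmog quip atp dqc ril bmi amwob
Hunk 4: at line 3 remove [atp] add [vwcff,yyn] -> 9 lines: ltcku kdmog quip vwcff yyn dqc ril bmi amwob
Hunk 5: at line 3 remove [yyn,dqc,ril] add [miyff,kxk,udrmh] -> 9 lines: ltcku kdmog quip vwcff miyff kxk udrmh bmi amwob
Final line count: 9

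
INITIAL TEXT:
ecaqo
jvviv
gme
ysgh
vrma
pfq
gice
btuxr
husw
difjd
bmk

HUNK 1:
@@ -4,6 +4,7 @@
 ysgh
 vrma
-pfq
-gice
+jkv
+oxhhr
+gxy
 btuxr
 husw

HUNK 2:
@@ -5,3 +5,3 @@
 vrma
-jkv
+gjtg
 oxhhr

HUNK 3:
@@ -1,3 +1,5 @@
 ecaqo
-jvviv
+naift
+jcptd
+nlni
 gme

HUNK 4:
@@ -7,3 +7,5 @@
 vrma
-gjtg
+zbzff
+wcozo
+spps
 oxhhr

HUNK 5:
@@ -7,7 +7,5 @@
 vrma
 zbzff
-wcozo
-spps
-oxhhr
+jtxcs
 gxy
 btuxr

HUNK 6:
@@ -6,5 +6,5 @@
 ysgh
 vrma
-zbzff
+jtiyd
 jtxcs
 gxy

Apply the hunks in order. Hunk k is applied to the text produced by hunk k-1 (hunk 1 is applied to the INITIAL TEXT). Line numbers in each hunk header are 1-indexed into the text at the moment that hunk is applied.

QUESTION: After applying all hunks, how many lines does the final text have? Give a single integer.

Answer: 14

Derivation:
Hunk 1: at line 4 remove [pfq,gice] add [jkv,oxhhr,gxy] -> 12 lines: ecaqo jvviv gme ysgh vrma jkv oxhhr gxy btuxr husw difjd bmk
Hunk 2: at line 5 remove [jkv] add [gjtg] -> 12 lines: ecaqo jvviv gme ysgh vrma gjtg oxhhr gxy btuxr husw difjd bmk
Hunk 3: at line 1 remove [jvviv] add [naift,jcptd,nlni] -> 14 lines: ecaqo naift jcptd nlni gme ysgh vrma gjtg oxhhr gxy btuxr husw difjd bmk
Hunk 4: at line 7 remove [gjtg] add [zbzff,wcozo,spps] -> 16 lines: ecaqo naift jcptd nlni gme ysgh vrma zbzff wcozo spps oxhhr gxy btuxr husw difjd bmk
Hunk 5: at line 7 remove [wcozo,spps,oxhhr] add [jtxcs] -> 14 lines: ecaqo naift jcptd nlni gme ysgh vrma zbzff jtxcs gxy btuxr husw difjd bmk
Hunk 6: at line 6 remove [zbzff] add [jtiyd] -> 14 lines: ecaqo naift jcptd nlni gme ysgh vrma jtiyd jtxcs gxy btuxr husw difjd bmk
Final line count: 14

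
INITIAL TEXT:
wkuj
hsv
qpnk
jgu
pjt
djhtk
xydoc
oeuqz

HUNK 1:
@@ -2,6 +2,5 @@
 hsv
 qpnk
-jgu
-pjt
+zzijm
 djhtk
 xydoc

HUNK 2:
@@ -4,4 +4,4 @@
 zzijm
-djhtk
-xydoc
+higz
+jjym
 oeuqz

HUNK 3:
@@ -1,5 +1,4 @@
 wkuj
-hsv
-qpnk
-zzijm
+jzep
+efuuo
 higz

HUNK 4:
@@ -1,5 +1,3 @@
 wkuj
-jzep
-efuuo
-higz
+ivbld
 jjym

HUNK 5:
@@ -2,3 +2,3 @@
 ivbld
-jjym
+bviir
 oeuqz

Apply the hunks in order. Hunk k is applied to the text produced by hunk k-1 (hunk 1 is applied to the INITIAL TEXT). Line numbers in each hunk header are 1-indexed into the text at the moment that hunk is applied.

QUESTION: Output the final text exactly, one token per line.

Answer: wkuj
ivbld
bviir
oeuqz

Derivation:
Hunk 1: at line 2 remove [jgu,pjt] add [zzijm] -> 7 lines: wkuj hsv qpnk zzijm djhtk xydoc oeuqz
Hunk 2: at line 4 remove [djhtk,xydoc] add [higz,jjym] -> 7 lines: wkuj hsv qpnk zzijm higz jjym oeuqz
Hunk 3: at line 1 remove [hsv,qpnk,zzijm] add [jzep,efuuo] -> 6 lines: wkuj jzep efuuo higz jjym oeuqz
Hunk 4: at line 1 remove [jzep,efuuo,higz] add [ivbld] -> 4 lines: wkuj ivbld jjym oeuqz
Hunk 5: at line 2 remove [jjym] add [bviir] -> 4 lines: wkuj ivbld bviir oeuqz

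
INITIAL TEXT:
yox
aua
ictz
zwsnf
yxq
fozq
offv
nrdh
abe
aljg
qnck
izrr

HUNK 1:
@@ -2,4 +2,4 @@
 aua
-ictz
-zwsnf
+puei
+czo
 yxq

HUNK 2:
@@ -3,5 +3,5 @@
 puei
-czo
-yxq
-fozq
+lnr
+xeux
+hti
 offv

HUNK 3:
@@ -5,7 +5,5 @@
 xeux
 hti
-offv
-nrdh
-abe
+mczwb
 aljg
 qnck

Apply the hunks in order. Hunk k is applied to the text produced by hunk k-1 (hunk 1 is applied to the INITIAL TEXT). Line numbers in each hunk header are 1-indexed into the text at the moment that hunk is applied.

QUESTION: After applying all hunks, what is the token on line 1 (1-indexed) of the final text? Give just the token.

Hunk 1: at line 2 remove [ictz,zwsnf] add [puei,czo] -> 12 lines: yox aua puei czo yxq fozq offv nrdh abe aljg qnck izrr
Hunk 2: at line 3 remove [czo,yxq,fozq] add [lnr,xeux,hti] -> 12 lines: yox aua puei lnr xeux hti offv nrdh abe aljg qnck izrr
Hunk 3: at line 5 remove [offv,nrdh,abe] add [mczwb] -> 10 lines: yox aua puei lnr xeux hti mczwb aljg qnck izrr
Final line 1: yox

Answer: yox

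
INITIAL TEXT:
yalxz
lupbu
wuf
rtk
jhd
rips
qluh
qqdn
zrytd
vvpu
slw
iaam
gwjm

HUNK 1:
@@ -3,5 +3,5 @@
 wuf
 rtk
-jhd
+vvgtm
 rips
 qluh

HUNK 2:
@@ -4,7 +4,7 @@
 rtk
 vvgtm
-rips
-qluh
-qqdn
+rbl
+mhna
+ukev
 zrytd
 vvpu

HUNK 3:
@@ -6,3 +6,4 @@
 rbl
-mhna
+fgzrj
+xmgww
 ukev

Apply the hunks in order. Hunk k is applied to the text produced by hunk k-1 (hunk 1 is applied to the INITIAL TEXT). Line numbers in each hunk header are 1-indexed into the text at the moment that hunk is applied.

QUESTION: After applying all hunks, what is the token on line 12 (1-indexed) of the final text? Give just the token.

Answer: slw

Derivation:
Hunk 1: at line 3 remove [jhd] add [vvgtm] -> 13 lines: yalxz lupbu wuf rtk vvgtm rips qluh qqdn zrytd vvpu slw iaam gwjm
Hunk 2: at line 4 remove [rips,qluh,qqdn] add [rbl,mhna,ukev] -> 13 lines: yalxz lupbu wuf rtk vvgtm rbl mhna ukev zrytd vvpu slw iaam gwjm
Hunk 3: at line 6 remove [mhna] add [fgzrj,xmgww] -> 14 lines: yalxz lupbu wuf rtk vvgtm rbl fgzrj xmgww ukev zrytd vvpu slw iaam gwjm
Final line 12: slw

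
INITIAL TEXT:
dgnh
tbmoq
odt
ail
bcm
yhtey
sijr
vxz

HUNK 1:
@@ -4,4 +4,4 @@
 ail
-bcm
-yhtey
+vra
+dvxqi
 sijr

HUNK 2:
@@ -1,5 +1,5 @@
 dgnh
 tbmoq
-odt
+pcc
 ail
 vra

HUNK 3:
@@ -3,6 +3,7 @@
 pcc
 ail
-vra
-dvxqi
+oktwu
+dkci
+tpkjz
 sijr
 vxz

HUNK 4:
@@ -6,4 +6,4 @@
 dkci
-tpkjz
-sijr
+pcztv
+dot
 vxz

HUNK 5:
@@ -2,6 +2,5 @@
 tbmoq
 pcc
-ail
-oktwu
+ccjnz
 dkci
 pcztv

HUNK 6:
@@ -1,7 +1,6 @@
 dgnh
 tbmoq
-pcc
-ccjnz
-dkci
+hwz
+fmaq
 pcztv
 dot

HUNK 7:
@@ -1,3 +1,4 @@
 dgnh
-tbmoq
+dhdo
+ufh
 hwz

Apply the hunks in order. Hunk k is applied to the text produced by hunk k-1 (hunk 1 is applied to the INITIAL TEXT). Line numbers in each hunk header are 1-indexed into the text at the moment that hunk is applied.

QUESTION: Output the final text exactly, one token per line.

Answer: dgnh
dhdo
ufh
hwz
fmaq
pcztv
dot
vxz

Derivation:
Hunk 1: at line 4 remove [bcm,yhtey] add [vra,dvxqi] -> 8 lines: dgnh tbmoq odt ail vra dvxqi sijr vxz
Hunk 2: at line 1 remove [odt] add [pcc] -> 8 lines: dgnh tbmoq pcc ail vra dvxqi sijr vxz
Hunk 3: at line 3 remove [vra,dvxqi] add [oktwu,dkci,tpkjz] -> 9 lines: dgnh tbmoq pcc ail oktwu dkci tpkjz sijr vxz
Hunk 4: at line 6 remove [tpkjz,sijr] add [pcztv,dot] -> 9 lines: dgnh tbmoq pcc ail oktwu dkci pcztv dot vxz
Hunk 5: at line 2 remove [ail,oktwu] add [ccjnz] -> 8 lines: dgnh tbmoq pcc ccjnz dkci pcztv dot vxz
Hunk 6: at line 1 remove [pcc,ccjnz,dkci] add [hwz,fmaq] -> 7 lines: dgnh tbmoq hwz fmaq pcztv dot vxz
Hunk 7: at line 1 remove [tbmoq] add [dhdo,ufh] -> 8 lines: dgnh dhdo ufh hwz fmaq pcztv dot vxz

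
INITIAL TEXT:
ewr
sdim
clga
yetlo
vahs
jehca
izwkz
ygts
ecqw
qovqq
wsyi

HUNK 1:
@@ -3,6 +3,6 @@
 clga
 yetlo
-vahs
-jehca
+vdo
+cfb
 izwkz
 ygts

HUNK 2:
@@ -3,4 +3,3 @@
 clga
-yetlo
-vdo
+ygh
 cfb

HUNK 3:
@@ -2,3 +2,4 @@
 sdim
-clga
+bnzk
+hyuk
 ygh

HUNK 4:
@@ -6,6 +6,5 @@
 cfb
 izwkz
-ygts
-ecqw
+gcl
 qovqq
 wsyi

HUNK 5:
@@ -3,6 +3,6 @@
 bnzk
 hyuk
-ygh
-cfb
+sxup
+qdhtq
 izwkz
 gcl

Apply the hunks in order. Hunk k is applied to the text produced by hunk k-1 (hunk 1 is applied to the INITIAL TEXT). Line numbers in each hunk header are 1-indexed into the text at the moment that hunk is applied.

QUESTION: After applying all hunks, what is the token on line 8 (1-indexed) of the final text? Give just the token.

Hunk 1: at line 3 remove [vahs,jehca] add [vdo,cfb] -> 11 lines: ewr sdim clga yetlo vdo cfb izwkz ygts ecqw qovqq wsyi
Hunk 2: at line 3 remove [yetlo,vdo] add [ygh] -> 10 lines: ewr sdim clga ygh cfb izwkz ygts ecqw qovqq wsyi
Hunk 3: at line 2 remove [clga] add [bnzk,hyuk] -> 11 lines: ewr sdim bnzk hyuk ygh cfb izwkz ygts ecqw qovqq wsyi
Hunk 4: at line 6 remove [ygts,ecqw] add [gcl] -> 10 lines: ewr sdim bnzk hyuk ygh cfb izwkz gcl qovqq wsyi
Hunk 5: at line 3 remove [ygh,cfb] add [sxup,qdhtq] -> 10 lines: ewr sdim bnzk hyuk sxup qdhtq izwkz gcl qovqq wsyi
Final line 8: gcl

Answer: gcl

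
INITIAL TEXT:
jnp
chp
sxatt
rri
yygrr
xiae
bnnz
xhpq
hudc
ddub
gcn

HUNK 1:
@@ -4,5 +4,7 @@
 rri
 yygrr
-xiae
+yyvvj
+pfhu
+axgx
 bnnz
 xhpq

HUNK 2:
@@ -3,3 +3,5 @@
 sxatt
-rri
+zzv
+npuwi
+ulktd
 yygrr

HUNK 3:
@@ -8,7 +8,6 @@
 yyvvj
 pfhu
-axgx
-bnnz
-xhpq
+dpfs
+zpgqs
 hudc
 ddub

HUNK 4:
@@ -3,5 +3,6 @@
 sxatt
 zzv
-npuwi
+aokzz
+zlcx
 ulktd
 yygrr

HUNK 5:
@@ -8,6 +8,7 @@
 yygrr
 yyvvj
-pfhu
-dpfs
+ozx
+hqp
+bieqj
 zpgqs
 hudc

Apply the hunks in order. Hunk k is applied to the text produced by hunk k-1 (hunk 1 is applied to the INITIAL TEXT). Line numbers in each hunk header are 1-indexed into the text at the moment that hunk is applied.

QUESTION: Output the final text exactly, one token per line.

Answer: jnp
chp
sxatt
zzv
aokzz
zlcx
ulktd
yygrr
yyvvj
ozx
hqp
bieqj
zpgqs
hudc
ddub
gcn

Derivation:
Hunk 1: at line 4 remove [xiae] add [yyvvj,pfhu,axgx] -> 13 lines: jnp chp sxatt rri yygrr yyvvj pfhu axgx bnnz xhpq hudc ddub gcn
Hunk 2: at line 3 remove [rri] add [zzv,npuwi,ulktd] -> 15 lines: jnp chp sxatt zzv npuwi ulktd yygrr yyvvj pfhu axgx bnnz xhpq hudc ddub gcn
Hunk 3: at line 8 remove [axgx,bnnz,xhpq] add [dpfs,zpgqs] -> 14 lines: jnp chp sxatt zzv npuwi ulktd yygrr yyvvj pfhu dpfs zpgqs hudc ddub gcn
Hunk 4: at line 3 remove [npuwi] add [aokzz,zlcx] -> 15 lines: jnp chp sxatt zzv aokzz zlcx ulktd yygrr yyvvj pfhu dpfs zpgqs hudc ddub gcn
Hunk 5: at line 8 remove [pfhu,dpfs] add [ozx,hqp,bieqj] -> 16 lines: jnp chp sxatt zzv aokzz zlcx ulktd yygrr yyvvj ozx hqp bieqj zpgqs hudc ddub gcn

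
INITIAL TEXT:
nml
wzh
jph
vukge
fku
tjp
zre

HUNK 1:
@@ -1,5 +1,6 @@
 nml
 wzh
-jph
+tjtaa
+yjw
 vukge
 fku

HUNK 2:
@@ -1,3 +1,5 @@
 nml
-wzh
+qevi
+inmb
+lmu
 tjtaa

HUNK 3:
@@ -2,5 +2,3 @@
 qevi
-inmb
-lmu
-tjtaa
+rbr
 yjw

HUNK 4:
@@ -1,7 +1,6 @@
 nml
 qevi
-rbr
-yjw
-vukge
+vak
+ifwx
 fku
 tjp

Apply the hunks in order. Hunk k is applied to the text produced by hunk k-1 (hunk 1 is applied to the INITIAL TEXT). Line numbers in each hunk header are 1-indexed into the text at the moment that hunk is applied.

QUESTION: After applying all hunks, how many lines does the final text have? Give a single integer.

Hunk 1: at line 1 remove [jph] add [tjtaa,yjw] -> 8 lines: nml wzh tjtaa yjw vukge fku tjp zre
Hunk 2: at line 1 remove [wzh] add [qevi,inmb,lmu] -> 10 lines: nml qevi inmb lmu tjtaa yjw vukge fku tjp zre
Hunk 3: at line 2 remove [inmb,lmu,tjtaa] add [rbr] -> 8 lines: nml qevi rbr yjw vukge fku tjp zre
Hunk 4: at line 1 remove [rbr,yjw,vukge] add [vak,ifwx] -> 7 lines: nml qevi vak ifwx fku tjp zre
Final line count: 7

Answer: 7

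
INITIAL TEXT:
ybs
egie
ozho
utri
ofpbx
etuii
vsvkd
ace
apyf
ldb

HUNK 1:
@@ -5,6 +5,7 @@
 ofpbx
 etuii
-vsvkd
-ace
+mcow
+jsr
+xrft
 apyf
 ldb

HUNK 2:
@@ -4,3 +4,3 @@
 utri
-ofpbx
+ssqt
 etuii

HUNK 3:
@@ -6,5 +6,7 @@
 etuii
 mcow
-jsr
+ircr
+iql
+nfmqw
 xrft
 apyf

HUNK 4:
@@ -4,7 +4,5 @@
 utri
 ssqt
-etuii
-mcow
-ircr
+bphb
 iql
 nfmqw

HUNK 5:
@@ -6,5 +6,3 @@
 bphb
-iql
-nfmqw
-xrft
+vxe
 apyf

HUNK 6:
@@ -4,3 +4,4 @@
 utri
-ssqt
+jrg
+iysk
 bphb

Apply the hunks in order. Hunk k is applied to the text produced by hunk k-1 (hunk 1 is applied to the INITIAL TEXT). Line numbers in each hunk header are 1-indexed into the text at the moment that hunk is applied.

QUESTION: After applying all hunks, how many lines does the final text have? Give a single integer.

Hunk 1: at line 5 remove [vsvkd,ace] add [mcow,jsr,xrft] -> 11 lines: ybs egie ozho utri ofpbx etuii mcow jsr xrft apyf ldb
Hunk 2: at line 4 remove [ofpbx] add [ssqt] -> 11 lines: ybs egie ozho utri ssqt etuii mcow jsr xrft apyf ldb
Hunk 3: at line 6 remove [jsr] add [ircr,iql,nfmqw] -> 13 lines: ybs egie ozho utri ssqt etuii mcow ircr iql nfmqw xrft apyf ldb
Hunk 4: at line 4 remove [etuii,mcow,ircr] add [bphb] -> 11 lines: ybs egie ozho utri ssqt bphb iql nfmqw xrft apyf ldb
Hunk 5: at line 6 remove [iql,nfmqw,xrft] add [vxe] -> 9 lines: ybs egie ozho utri ssqt bphb vxe apyf ldb
Hunk 6: at line 4 remove [ssqt] add [jrg,iysk] -> 10 lines: ybs egie ozho utri jrg iysk bphb vxe apyf ldb
Final line count: 10

Answer: 10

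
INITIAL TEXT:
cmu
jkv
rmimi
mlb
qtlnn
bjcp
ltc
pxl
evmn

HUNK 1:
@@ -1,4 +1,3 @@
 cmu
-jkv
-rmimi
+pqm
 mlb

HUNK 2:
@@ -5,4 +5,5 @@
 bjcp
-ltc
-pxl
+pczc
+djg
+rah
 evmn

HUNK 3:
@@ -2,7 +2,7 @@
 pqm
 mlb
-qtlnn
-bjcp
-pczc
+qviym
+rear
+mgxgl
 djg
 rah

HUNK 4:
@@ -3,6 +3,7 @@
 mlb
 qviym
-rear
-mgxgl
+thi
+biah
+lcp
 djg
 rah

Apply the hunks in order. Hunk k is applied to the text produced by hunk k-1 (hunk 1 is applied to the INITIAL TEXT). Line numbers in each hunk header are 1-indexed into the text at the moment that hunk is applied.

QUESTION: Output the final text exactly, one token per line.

Answer: cmu
pqm
mlb
qviym
thi
biah
lcp
djg
rah
evmn

Derivation:
Hunk 1: at line 1 remove [jkv,rmimi] add [pqm] -> 8 lines: cmu pqm mlb qtlnn bjcp ltc pxl evmn
Hunk 2: at line 5 remove [ltc,pxl] add [pczc,djg,rah] -> 9 lines: cmu pqm mlb qtlnn bjcp pczc djg rah evmn
Hunk 3: at line 2 remove [qtlnn,bjcp,pczc] add [qviym,rear,mgxgl] -> 9 lines: cmu pqm mlb qviym rear mgxgl djg rah evmn
Hunk 4: at line 3 remove [rear,mgxgl] add [thi,biah,lcp] -> 10 lines: cmu pqm mlb qviym thi biah lcp djg rah evmn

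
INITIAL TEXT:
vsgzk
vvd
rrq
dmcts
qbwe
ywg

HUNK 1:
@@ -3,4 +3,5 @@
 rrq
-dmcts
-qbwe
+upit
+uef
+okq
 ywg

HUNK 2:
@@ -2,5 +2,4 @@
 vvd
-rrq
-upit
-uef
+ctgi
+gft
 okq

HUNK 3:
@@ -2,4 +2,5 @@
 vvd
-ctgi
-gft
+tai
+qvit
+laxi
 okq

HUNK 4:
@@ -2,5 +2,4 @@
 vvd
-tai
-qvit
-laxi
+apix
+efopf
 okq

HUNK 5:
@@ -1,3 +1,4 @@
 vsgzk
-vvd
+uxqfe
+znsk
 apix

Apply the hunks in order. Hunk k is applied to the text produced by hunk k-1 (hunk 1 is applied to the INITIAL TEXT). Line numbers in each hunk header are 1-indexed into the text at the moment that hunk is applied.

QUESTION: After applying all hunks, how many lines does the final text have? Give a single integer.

Answer: 7

Derivation:
Hunk 1: at line 3 remove [dmcts,qbwe] add [upit,uef,okq] -> 7 lines: vsgzk vvd rrq upit uef okq ywg
Hunk 2: at line 2 remove [rrq,upit,uef] add [ctgi,gft] -> 6 lines: vsgzk vvd ctgi gft okq ywg
Hunk 3: at line 2 remove [ctgi,gft] add [tai,qvit,laxi] -> 7 lines: vsgzk vvd tai qvit laxi okq ywg
Hunk 4: at line 2 remove [tai,qvit,laxi] add [apix,efopf] -> 6 lines: vsgzk vvd apix efopf okq ywg
Hunk 5: at line 1 remove [vvd] add [uxqfe,znsk] -> 7 lines: vsgzk uxqfe znsk apix efopf okq ywg
Final line count: 7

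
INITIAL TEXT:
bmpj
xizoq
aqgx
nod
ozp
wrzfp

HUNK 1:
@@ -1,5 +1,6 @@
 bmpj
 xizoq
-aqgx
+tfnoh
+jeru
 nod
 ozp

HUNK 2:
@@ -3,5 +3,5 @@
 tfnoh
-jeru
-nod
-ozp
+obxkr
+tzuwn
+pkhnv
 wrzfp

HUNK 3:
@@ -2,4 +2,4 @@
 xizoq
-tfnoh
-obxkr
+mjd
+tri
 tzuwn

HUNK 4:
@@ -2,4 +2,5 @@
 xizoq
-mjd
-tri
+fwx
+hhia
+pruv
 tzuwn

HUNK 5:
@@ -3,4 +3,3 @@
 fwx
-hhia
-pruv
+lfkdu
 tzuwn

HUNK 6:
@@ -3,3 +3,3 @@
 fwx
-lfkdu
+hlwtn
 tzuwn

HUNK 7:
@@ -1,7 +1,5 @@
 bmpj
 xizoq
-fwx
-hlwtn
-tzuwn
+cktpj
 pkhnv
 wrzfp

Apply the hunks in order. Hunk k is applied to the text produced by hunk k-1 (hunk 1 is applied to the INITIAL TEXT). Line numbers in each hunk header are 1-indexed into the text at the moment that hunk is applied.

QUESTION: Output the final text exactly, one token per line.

Answer: bmpj
xizoq
cktpj
pkhnv
wrzfp

Derivation:
Hunk 1: at line 1 remove [aqgx] add [tfnoh,jeru] -> 7 lines: bmpj xizoq tfnoh jeru nod ozp wrzfp
Hunk 2: at line 3 remove [jeru,nod,ozp] add [obxkr,tzuwn,pkhnv] -> 7 lines: bmpj xizoq tfnoh obxkr tzuwn pkhnv wrzfp
Hunk 3: at line 2 remove [tfnoh,obxkr] add [mjd,tri] -> 7 lines: bmpj xizoq mjd tri tzuwn pkhnv wrzfp
Hunk 4: at line 2 remove [mjd,tri] add [fwx,hhia,pruv] -> 8 lines: bmpj xizoq fwx hhia pruv tzuwn pkhnv wrzfp
Hunk 5: at line 3 remove [hhia,pruv] add [lfkdu] -> 7 lines: bmpj xizoq fwx lfkdu tzuwn pkhnv wrzfp
Hunk 6: at line 3 remove [lfkdu] add [hlwtn] -> 7 lines: bmpj xizoq fwx hlwtn tzuwn pkhnv wrzfp
Hunk 7: at line 1 remove [fwx,hlwtn,tzuwn] add [cktpj] -> 5 lines: bmpj xizoq cktpj pkhnv wrzfp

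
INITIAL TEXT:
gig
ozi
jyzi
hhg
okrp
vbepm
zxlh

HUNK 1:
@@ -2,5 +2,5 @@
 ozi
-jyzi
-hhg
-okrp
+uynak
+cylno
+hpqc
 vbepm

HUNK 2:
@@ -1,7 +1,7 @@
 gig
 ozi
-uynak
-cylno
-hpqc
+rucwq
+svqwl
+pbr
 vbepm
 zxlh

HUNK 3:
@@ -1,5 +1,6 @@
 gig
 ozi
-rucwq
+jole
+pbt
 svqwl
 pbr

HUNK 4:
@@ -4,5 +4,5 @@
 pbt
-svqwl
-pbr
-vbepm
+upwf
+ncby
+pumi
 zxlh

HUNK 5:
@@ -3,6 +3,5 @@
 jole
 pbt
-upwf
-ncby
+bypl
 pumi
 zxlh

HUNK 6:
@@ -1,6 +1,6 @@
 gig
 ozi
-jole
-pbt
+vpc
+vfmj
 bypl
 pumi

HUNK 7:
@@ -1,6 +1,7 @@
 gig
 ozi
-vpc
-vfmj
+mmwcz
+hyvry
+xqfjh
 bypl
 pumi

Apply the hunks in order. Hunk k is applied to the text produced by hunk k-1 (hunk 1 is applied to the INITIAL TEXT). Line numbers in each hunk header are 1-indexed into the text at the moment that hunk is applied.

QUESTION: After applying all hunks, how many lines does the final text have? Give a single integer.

Hunk 1: at line 2 remove [jyzi,hhg,okrp] add [uynak,cylno,hpqc] -> 7 lines: gig ozi uynak cylno hpqc vbepm zxlh
Hunk 2: at line 1 remove [uynak,cylno,hpqc] add [rucwq,svqwl,pbr] -> 7 lines: gig ozi rucwq svqwl pbr vbepm zxlh
Hunk 3: at line 1 remove [rucwq] add [jole,pbt] -> 8 lines: gig ozi jole pbt svqwl pbr vbepm zxlh
Hunk 4: at line 4 remove [svqwl,pbr,vbepm] add [upwf,ncby,pumi] -> 8 lines: gig ozi jole pbt upwf ncby pumi zxlh
Hunk 5: at line 3 remove [upwf,ncby] add [bypl] -> 7 lines: gig ozi jole pbt bypl pumi zxlh
Hunk 6: at line 1 remove [jole,pbt] add [vpc,vfmj] -> 7 lines: gig ozi vpc vfmj bypl pumi zxlh
Hunk 7: at line 1 remove [vpc,vfmj] add [mmwcz,hyvry,xqfjh] -> 8 lines: gig ozi mmwcz hyvry xqfjh bypl pumi zxlh
Final line count: 8

Answer: 8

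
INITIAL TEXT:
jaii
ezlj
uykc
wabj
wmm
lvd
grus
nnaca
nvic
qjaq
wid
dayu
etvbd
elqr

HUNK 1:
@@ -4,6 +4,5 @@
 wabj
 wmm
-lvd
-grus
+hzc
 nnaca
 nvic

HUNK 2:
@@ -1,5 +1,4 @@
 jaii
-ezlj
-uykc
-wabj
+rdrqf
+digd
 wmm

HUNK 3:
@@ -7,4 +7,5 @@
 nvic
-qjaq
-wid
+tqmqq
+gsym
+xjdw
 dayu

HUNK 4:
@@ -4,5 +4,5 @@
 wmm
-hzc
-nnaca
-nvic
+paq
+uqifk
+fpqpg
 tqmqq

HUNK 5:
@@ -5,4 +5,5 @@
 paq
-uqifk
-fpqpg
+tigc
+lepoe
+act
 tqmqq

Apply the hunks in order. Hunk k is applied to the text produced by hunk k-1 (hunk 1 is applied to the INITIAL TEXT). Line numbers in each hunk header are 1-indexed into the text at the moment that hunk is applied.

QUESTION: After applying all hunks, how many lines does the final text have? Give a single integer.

Answer: 14

Derivation:
Hunk 1: at line 4 remove [lvd,grus] add [hzc] -> 13 lines: jaii ezlj uykc wabj wmm hzc nnaca nvic qjaq wid dayu etvbd elqr
Hunk 2: at line 1 remove [ezlj,uykc,wabj] add [rdrqf,digd] -> 12 lines: jaii rdrqf digd wmm hzc nnaca nvic qjaq wid dayu etvbd elqr
Hunk 3: at line 7 remove [qjaq,wid] add [tqmqq,gsym,xjdw] -> 13 lines: jaii rdrqf digd wmm hzc nnaca nvic tqmqq gsym xjdw dayu etvbd elqr
Hunk 4: at line 4 remove [hzc,nnaca,nvic] add [paq,uqifk,fpqpg] -> 13 lines: jaii rdrqf digd wmm paq uqifk fpqpg tqmqq gsym xjdw dayu etvbd elqr
Hunk 5: at line 5 remove [uqifk,fpqpg] add [tigc,lepoe,act] -> 14 lines: jaii rdrqf digd wmm paq tigc lepoe act tqmqq gsym xjdw dayu etvbd elqr
Final line count: 14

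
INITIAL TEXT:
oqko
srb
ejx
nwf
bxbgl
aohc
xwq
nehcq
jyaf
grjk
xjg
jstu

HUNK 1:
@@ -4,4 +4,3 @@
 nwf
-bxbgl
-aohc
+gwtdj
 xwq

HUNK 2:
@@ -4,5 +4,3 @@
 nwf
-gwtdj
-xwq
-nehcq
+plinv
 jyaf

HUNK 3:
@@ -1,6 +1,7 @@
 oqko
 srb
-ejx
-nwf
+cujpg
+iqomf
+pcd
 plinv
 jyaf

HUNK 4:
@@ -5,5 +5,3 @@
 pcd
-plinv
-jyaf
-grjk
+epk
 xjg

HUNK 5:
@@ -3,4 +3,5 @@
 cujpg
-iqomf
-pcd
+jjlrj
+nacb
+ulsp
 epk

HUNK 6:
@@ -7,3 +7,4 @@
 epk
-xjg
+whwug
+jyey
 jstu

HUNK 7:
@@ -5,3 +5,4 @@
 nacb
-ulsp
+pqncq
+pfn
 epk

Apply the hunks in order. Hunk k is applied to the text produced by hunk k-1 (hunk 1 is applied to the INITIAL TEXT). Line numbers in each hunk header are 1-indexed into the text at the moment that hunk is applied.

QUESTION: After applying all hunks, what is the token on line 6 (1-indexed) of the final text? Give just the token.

Answer: pqncq

Derivation:
Hunk 1: at line 4 remove [bxbgl,aohc] add [gwtdj] -> 11 lines: oqko srb ejx nwf gwtdj xwq nehcq jyaf grjk xjg jstu
Hunk 2: at line 4 remove [gwtdj,xwq,nehcq] add [plinv] -> 9 lines: oqko srb ejx nwf plinv jyaf grjk xjg jstu
Hunk 3: at line 1 remove [ejx,nwf] add [cujpg,iqomf,pcd] -> 10 lines: oqko srb cujpg iqomf pcd plinv jyaf grjk xjg jstu
Hunk 4: at line 5 remove [plinv,jyaf,grjk] add [epk] -> 8 lines: oqko srb cujpg iqomf pcd epk xjg jstu
Hunk 5: at line 3 remove [iqomf,pcd] add [jjlrj,nacb,ulsp] -> 9 lines: oqko srb cujpg jjlrj nacb ulsp epk xjg jstu
Hunk 6: at line 7 remove [xjg] add [whwug,jyey] -> 10 lines: oqko srb cujpg jjlrj nacb ulsp epk whwug jyey jstu
Hunk 7: at line 5 remove [ulsp] add [pqncq,pfn] -> 11 lines: oqko srb cujpg jjlrj nacb pqncq pfn epk whwug jyey jstu
Final line 6: pqncq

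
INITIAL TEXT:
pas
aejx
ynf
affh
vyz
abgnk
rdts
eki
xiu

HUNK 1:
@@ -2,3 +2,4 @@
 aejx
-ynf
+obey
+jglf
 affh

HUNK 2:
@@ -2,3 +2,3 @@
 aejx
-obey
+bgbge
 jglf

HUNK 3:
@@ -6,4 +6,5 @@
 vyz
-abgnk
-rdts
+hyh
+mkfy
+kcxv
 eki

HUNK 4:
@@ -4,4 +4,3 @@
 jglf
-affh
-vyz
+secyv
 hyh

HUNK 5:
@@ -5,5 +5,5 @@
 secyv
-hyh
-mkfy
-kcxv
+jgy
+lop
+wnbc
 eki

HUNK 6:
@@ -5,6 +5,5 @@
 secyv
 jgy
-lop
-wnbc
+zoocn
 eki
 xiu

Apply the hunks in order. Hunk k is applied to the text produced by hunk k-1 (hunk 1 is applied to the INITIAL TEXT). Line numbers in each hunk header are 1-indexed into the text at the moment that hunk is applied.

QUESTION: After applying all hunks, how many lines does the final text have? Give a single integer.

Answer: 9

Derivation:
Hunk 1: at line 2 remove [ynf] add [obey,jglf] -> 10 lines: pas aejx obey jglf affh vyz abgnk rdts eki xiu
Hunk 2: at line 2 remove [obey] add [bgbge] -> 10 lines: pas aejx bgbge jglf affh vyz abgnk rdts eki xiu
Hunk 3: at line 6 remove [abgnk,rdts] add [hyh,mkfy,kcxv] -> 11 lines: pas aejx bgbge jglf affh vyz hyh mkfy kcxv eki xiu
Hunk 4: at line 4 remove [affh,vyz] add [secyv] -> 10 lines: pas aejx bgbge jglf secyv hyh mkfy kcxv eki xiu
Hunk 5: at line 5 remove [hyh,mkfy,kcxv] add [jgy,lop,wnbc] -> 10 lines: pas aejx bgbge jglf secyv jgy lop wnbc eki xiu
Hunk 6: at line 5 remove [lop,wnbc] add [zoocn] -> 9 lines: pas aejx bgbge jglf secyv jgy zoocn eki xiu
Final line count: 9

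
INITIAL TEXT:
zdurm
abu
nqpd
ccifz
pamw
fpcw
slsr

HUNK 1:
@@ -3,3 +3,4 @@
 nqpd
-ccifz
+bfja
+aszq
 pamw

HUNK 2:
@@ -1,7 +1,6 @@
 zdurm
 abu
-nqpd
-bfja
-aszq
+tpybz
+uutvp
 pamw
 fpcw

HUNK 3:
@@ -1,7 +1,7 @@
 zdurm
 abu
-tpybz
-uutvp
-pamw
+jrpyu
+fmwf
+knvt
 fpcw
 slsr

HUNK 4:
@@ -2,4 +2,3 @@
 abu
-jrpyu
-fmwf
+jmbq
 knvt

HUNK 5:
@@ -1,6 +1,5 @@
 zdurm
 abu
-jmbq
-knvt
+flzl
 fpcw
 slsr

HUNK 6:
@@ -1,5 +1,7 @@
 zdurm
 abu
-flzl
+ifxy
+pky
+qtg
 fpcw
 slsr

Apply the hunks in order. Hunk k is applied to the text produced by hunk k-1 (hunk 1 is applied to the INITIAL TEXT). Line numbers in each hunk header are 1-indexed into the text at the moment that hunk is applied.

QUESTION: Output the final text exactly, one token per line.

Hunk 1: at line 3 remove [ccifz] add [bfja,aszq] -> 8 lines: zdurm abu nqpd bfja aszq pamw fpcw slsr
Hunk 2: at line 1 remove [nqpd,bfja,aszq] add [tpybz,uutvp] -> 7 lines: zdurm abu tpybz uutvp pamw fpcw slsr
Hunk 3: at line 1 remove [tpybz,uutvp,pamw] add [jrpyu,fmwf,knvt] -> 7 lines: zdurm abu jrpyu fmwf knvt fpcw slsr
Hunk 4: at line 2 remove [jrpyu,fmwf] add [jmbq] -> 6 lines: zdurm abu jmbq knvt fpcw slsr
Hunk 5: at line 1 remove [jmbq,knvt] add [flzl] -> 5 lines: zdurm abu flzl fpcw slsr
Hunk 6: at line 1 remove [flzl] add [ifxy,pky,qtg] -> 7 lines: zdurm abu ifxy pky qtg fpcw slsr

Answer: zdurm
abu
ifxy
pky
qtg
fpcw
slsr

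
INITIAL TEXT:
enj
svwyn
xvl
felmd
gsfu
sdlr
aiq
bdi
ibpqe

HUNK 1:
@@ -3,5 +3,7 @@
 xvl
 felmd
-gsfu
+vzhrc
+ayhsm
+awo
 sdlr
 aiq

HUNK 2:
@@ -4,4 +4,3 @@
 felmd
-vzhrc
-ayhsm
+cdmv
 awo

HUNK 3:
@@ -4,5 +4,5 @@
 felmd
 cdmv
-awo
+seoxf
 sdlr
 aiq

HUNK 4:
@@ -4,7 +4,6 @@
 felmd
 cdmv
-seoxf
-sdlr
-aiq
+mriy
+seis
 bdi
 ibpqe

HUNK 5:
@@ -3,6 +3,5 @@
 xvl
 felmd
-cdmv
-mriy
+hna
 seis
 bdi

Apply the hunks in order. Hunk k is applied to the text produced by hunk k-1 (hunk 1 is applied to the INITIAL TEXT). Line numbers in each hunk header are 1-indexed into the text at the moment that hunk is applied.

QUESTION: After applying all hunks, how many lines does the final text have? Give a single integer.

Answer: 8

Derivation:
Hunk 1: at line 3 remove [gsfu] add [vzhrc,ayhsm,awo] -> 11 lines: enj svwyn xvl felmd vzhrc ayhsm awo sdlr aiq bdi ibpqe
Hunk 2: at line 4 remove [vzhrc,ayhsm] add [cdmv] -> 10 lines: enj svwyn xvl felmd cdmv awo sdlr aiq bdi ibpqe
Hunk 3: at line 4 remove [awo] add [seoxf] -> 10 lines: enj svwyn xvl felmd cdmv seoxf sdlr aiq bdi ibpqe
Hunk 4: at line 4 remove [seoxf,sdlr,aiq] add [mriy,seis] -> 9 lines: enj svwyn xvl felmd cdmv mriy seis bdi ibpqe
Hunk 5: at line 3 remove [cdmv,mriy] add [hna] -> 8 lines: enj svwyn xvl felmd hna seis bdi ibpqe
Final line count: 8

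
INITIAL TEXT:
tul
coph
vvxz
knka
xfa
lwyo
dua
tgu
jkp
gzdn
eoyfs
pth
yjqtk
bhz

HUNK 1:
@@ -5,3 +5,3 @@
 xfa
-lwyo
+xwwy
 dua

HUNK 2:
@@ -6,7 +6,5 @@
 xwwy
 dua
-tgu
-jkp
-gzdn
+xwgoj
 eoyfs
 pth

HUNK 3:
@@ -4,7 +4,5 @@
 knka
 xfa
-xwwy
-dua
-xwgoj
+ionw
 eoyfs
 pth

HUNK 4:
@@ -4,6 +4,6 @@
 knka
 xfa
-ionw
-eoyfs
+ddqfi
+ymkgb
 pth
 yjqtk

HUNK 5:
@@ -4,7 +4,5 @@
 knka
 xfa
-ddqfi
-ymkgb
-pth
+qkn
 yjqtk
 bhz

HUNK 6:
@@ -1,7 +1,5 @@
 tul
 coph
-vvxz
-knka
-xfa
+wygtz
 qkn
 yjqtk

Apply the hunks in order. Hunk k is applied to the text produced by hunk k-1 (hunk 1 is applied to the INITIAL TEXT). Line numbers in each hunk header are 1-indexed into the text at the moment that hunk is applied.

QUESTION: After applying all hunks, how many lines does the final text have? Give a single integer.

Hunk 1: at line 5 remove [lwyo] add [xwwy] -> 14 lines: tul coph vvxz knka xfa xwwy dua tgu jkp gzdn eoyfs pth yjqtk bhz
Hunk 2: at line 6 remove [tgu,jkp,gzdn] add [xwgoj] -> 12 lines: tul coph vvxz knka xfa xwwy dua xwgoj eoyfs pth yjqtk bhz
Hunk 3: at line 4 remove [xwwy,dua,xwgoj] add [ionw] -> 10 lines: tul coph vvxz knka xfa ionw eoyfs pth yjqtk bhz
Hunk 4: at line 4 remove [ionw,eoyfs] add [ddqfi,ymkgb] -> 10 lines: tul coph vvxz knka xfa ddqfi ymkgb pth yjqtk bhz
Hunk 5: at line 4 remove [ddqfi,ymkgb,pth] add [qkn] -> 8 lines: tul coph vvxz knka xfa qkn yjqtk bhz
Hunk 6: at line 1 remove [vvxz,knka,xfa] add [wygtz] -> 6 lines: tul coph wygtz qkn yjqtk bhz
Final line count: 6

Answer: 6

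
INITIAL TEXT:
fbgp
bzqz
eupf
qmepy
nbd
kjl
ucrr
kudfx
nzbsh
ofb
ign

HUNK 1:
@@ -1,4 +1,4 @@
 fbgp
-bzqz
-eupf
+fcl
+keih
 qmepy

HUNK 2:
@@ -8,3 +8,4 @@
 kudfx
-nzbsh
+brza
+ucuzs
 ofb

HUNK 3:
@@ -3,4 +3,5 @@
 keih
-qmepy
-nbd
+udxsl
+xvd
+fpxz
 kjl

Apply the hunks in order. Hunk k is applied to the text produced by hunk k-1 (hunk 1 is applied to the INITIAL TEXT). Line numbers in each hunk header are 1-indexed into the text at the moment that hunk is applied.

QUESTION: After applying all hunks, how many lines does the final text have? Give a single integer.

Answer: 13

Derivation:
Hunk 1: at line 1 remove [bzqz,eupf] add [fcl,keih] -> 11 lines: fbgp fcl keih qmepy nbd kjl ucrr kudfx nzbsh ofb ign
Hunk 2: at line 8 remove [nzbsh] add [brza,ucuzs] -> 12 lines: fbgp fcl keih qmepy nbd kjl ucrr kudfx brza ucuzs ofb ign
Hunk 3: at line 3 remove [qmepy,nbd] add [udxsl,xvd,fpxz] -> 13 lines: fbgp fcl keih udxsl xvd fpxz kjl ucrr kudfx brza ucuzs ofb ign
Final line count: 13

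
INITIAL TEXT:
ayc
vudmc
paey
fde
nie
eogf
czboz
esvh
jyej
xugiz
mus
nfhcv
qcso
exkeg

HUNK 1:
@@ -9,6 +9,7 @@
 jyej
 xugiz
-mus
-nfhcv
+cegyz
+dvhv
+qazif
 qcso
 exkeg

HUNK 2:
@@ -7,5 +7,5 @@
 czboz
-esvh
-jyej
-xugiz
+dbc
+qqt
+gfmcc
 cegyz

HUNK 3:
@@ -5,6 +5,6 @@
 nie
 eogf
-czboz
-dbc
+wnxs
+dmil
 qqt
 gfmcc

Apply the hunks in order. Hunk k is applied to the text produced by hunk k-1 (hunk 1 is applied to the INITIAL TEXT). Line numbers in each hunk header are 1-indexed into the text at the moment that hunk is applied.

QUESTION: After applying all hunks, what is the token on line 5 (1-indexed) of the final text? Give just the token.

Hunk 1: at line 9 remove [mus,nfhcv] add [cegyz,dvhv,qazif] -> 15 lines: ayc vudmc paey fde nie eogf czboz esvh jyej xugiz cegyz dvhv qazif qcso exkeg
Hunk 2: at line 7 remove [esvh,jyej,xugiz] add [dbc,qqt,gfmcc] -> 15 lines: ayc vudmc paey fde nie eogf czboz dbc qqt gfmcc cegyz dvhv qazif qcso exkeg
Hunk 3: at line 5 remove [czboz,dbc] add [wnxs,dmil] -> 15 lines: ayc vudmc paey fde nie eogf wnxs dmil qqt gfmcc cegyz dvhv qazif qcso exkeg
Final line 5: nie

Answer: nie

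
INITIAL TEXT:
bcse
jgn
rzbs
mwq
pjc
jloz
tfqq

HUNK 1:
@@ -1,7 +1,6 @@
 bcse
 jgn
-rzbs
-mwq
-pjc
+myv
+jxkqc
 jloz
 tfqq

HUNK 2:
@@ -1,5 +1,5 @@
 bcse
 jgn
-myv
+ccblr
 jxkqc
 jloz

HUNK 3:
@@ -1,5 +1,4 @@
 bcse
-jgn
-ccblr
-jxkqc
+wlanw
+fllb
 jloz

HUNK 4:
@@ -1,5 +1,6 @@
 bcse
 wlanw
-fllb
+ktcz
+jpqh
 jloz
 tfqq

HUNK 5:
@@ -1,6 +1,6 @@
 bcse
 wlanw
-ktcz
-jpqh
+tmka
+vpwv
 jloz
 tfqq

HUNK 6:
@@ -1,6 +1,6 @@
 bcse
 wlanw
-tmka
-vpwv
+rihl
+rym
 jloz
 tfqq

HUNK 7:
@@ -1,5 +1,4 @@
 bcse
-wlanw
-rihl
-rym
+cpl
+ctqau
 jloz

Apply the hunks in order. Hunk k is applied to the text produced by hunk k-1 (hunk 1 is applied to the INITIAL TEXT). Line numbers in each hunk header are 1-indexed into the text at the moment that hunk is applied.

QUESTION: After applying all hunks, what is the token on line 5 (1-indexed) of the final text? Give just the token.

Answer: tfqq

Derivation:
Hunk 1: at line 1 remove [rzbs,mwq,pjc] add [myv,jxkqc] -> 6 lines: bcse jgn myv jxkqc jloz tfqq
Hunk 2: at line 1 remove [myv] add [ccblr] -> 6 lines: bcse jgn ccblr jxkqc jloz tfqq
Hunk 3: at line 1 remove [jgn,ccblr,jxkqc] add [wlanw,fllb] -> 5 lines: bcse wlanw fllb jloz tfqq
Hunk 4: at line 1 remove [fllb] add [ktcz,jpqh] -> 6 lines: bcse wlanw ktcz jpqh jloz tfqq
Hunk 5: at line 1 remove [ktcz,jpqh] add [tmka,vpwv] -> 6 lines: bcse wlanw tmka vpwv jloz tfqq
Hunk 6: at line 1 remove [tmka,vpwv] add [rihl,rym] -> 6 lines: bcse wlanw rihl rym jloz tfqq
Hunk 7: at line 1 remove [wlanw,rihl,rym] add [cpl,ctqau] -> 5 lines: bcse cpl ctqau jloz tfqq
Final line 5: tfqq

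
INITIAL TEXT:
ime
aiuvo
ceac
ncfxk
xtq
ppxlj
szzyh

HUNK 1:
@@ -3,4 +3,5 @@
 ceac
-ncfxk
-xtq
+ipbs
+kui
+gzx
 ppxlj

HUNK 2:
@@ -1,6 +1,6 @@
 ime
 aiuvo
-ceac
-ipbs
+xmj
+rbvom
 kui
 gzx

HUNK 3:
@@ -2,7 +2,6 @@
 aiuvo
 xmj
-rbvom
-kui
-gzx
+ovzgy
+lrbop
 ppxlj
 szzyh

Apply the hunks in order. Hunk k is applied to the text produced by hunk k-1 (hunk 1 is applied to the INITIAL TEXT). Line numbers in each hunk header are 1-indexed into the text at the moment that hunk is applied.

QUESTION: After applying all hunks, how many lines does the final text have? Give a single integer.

Answer: 7

Derivation:
Hunk 1: at line 3 remove [ncfxk,xtq] add [ipbs,kui,gzx] -> 8 lines: ime aiuvo ceac ipbs kui gzx ppxlj szzyh
Hunk 2: at line 1 remove [ceac,ipbs] add [xmj,rbvom] -> 8 lines: ime aiuvo xmj rbvom kui gzx ppxlj szzyh
Hunk 3: at line 2 remove [rbvom,kui,gzx] add [ovzgy,lrbop] -> 7 lines: ime aiuvo xmj ovzgy lrbop ppxlj szzyh
Final line count: 7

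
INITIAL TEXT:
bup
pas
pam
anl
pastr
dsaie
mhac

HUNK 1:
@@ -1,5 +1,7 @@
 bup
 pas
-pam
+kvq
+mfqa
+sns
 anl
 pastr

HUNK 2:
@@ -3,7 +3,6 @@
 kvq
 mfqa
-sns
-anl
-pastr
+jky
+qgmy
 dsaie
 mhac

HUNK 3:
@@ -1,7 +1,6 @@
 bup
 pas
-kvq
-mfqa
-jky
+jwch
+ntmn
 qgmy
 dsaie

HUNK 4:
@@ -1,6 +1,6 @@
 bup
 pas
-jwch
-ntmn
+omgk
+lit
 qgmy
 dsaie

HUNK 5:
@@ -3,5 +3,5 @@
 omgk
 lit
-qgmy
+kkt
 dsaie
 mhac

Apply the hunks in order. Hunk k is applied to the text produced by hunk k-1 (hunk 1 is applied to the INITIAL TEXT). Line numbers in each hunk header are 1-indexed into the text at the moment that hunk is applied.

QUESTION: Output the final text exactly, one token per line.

Hunk 1: at line 1 remove [pam] add [kvq,mfqa,sns] -> 9 lines: bup pas kvq mfqa sns anl pastr dsaie mhac
Hunk 2: at line 3 remove [sns,anl,pastr] add [jky,qgmy] -> 8 lines: bup pas kvq mfqa jky qgmy dsaie mhac
Hunk 3: at line 1 remove [kvq,mfqa,jky] add [jwch,ntmn] -> 7 lines: bup pas jwch ntmn qgmy dsaie mhac
Hunk 4: at line 1 remove [jwch,ntmn] add [omgk,lit] -> 7 lines: bup pas omgk lit qgmy dsaie mhac
Hunk 5: at line 3 remove [qgmy] add [kkt] -> 7 lines: bup pas omgk lit kkt dsaie mhac

Answer: bup
pas
omgk
lit
kkt
dsaie
mhac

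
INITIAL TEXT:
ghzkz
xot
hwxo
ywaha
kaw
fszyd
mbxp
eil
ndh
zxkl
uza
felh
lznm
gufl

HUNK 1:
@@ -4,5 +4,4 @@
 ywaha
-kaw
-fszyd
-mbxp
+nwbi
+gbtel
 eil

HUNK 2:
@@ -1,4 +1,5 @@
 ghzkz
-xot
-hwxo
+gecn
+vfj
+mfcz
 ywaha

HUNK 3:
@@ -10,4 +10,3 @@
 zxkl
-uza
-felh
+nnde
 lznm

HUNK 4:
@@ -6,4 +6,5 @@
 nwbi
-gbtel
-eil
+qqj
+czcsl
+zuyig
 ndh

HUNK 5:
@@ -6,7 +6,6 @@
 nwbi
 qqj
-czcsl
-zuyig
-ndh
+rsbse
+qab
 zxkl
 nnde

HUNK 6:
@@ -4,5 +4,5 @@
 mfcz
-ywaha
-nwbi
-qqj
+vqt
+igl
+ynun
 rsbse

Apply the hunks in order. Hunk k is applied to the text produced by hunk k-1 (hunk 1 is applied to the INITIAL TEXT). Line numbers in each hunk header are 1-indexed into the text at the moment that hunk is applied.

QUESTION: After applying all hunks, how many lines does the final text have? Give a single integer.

Answer: 13

Derivation:
Hunk 1: at line 4 remove [kaw,fszyd,mbxp] add [nwbi,gbtel] -> 13 lines: ghzkz xot hwxo ywaha nwbi gbtel eil ndh zxkl uza felh lznm gufl
Hunk 2: at line 1 remove [xot,hwxo] add [gecn,vfj,mfcz] -> 14 lines: ghzkz gecn vfj mfcz ywaha nwbi gbtel eil ndh zxkl uza felh lznm gufl
Hunk 3: at line 10 remove [uza,felh] add [nnde] -> 13 lines: ghzkz gecn vfj mfcz ywaha nwbi gbtel eil ndh zxkl nnde lznm gufl
Hunk 4: at line 6 remove [gbtel,eil] add [qqj,czcsl,zuyig] -> 14 lines: ghzkz gecn vfj mfcz ywaha nwbi qqj czcsl zuyig ndh zxkl nnde lznm gufl
Hunk 5: at line 6 remove [czcsl,zuyig,ndh] add [rsbse,qab] -> 13 lines: ghzkz gecn vfj mfcz ywaha nwbi qqj rsbse qab zxkl nnde lznm gufl
Hunk 6: at line 4 remove [ywaha,nwbi,qqj] add [vqt,igl,ynun] -> 13 lines: ghzkz gecn vfj mfcz vqt igl ynun rsbse qab zxkl nnde lznm gufl
Final line count: 13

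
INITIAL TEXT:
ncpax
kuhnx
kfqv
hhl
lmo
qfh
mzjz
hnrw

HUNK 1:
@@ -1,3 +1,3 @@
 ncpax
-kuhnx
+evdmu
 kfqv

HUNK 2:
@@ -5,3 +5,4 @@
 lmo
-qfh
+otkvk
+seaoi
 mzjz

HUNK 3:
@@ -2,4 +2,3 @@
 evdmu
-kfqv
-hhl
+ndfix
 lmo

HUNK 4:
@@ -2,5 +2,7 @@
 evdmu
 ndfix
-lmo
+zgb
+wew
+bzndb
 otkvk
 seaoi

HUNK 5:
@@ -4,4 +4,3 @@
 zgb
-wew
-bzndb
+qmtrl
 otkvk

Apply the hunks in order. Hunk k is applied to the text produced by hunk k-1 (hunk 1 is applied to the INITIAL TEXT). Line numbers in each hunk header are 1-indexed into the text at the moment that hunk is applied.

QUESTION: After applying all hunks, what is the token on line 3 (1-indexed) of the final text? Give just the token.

Answer: ndfix

Derivation:
Hunk 1: at line 1 remove [kuhnx] add [evdmu] -> 8 lines: ncpax evdmu kfqv hhl lmo qfh mzjz hnrw
Hunk 2: at line 5 remove [qfh] add [otkvk,seaoi] -> 9 lines: ncpax evdmu kfqv hhl lmo otkvk seaoi mzjz hnrw
Hunk 3: at line 2 remove [kfqv,hhl] add [ndfix] -> 8 lines: ncpax evdmu ndfix lmo otkvk seaoi mzjz hnrw
Hunk 4: at line 2 remove [lmo] add [zgb,wew,bzndb] -> 10 lines: ncpax evdmu ndfix zgb wew bzndb otkvk seaoi mzjz hnrw
Hunk 5: at line 4 remove [wew,bzndb] add [qmtrl] -> 9 lines: ncpax evdmu ndfix zgb qmtrl otkvk seaoi mzjz hnrw
Final line 3: ndfix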